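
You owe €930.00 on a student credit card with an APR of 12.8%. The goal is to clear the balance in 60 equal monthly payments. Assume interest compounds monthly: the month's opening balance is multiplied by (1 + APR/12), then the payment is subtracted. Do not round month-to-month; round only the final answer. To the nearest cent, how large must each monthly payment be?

Monthly rate r = 12.8%/12 = 1.06667% = 0.0106667.
Level-payment amortization: P = B₀·r / (1 − (1+r)^(−n)) = 930.00·0.0106667 / (1 − 1.01067^(−60)).
Denominator 1 − (1+r)^(−60) = 0.470917416.
P = 9.92 / 0.470917416 ≈ 21.07.

€21.07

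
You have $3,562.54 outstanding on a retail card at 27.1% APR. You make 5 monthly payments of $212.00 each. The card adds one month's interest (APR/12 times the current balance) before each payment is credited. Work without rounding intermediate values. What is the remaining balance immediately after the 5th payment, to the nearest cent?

Monthly rate r = 27.1%/12 = 2.25833% = 0.0225833.
Each month: B ← B·(1+r) − $212.00.
Month 1: interest $80.45; balance after payment $3,430.99.
Month 2: interest $77.48; balance after payment $3,296.48.
Month 3: interest $74.45; balance after payment $3,158.92.
Month 4: interest $71.34; balance after payment $3,018.26.
Month 5: interest $68.16; balance after payment $2,874.42.

$2,874.42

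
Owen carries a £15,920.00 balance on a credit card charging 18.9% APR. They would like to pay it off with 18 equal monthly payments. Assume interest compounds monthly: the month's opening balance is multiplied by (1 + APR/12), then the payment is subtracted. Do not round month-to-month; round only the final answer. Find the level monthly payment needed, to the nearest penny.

Monthly rate r = 18.9%/12 = 1.575% = 0.01575.
Level-payment amortization: P = B₀·r / (1 − (1+r)^(−n)) = 15920.00·0.01575 / (1 − 1.01575^(−18)).
Denominator 1 − (1+r)^(−18) = 0.245191048.
P = 250.74 / 0.245191048 ≈ 1022.63.

£1,022.63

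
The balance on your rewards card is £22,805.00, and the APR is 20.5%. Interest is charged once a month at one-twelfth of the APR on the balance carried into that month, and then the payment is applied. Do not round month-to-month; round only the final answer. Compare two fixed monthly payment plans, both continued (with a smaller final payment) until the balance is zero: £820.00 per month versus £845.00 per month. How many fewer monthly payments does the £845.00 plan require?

Monthly rate r = 20.5%/12 = 1.70833% = 0.0170833.
At £820.00/mo: n = ⌈−ln(1 − rB₀/P)/ln(1+r)⌉ = 39 payments (last £42.52); total interest = total paid − £22,805.00 = £8,397.52.
At £845.00/mo: 37 payments (last £416.95); total interest £8,031.95.
Payments saved = 39 − 37 = 2.

2 fewer payments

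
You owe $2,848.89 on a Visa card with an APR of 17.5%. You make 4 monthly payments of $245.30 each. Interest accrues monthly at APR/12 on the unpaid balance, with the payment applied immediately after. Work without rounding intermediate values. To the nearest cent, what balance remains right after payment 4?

$2,015.87

Monthly rate r = 17.5%/12 = 1.45833% = 0.0145833.
Each month: B ← B·(1+r) − $245.30.
Month 1: interest $41.55; balance after payment $2,645.14.
Month 2: interest $38.57; balance after payment $2,438.41.
Month 3: interest $35.56; balance after payment $2,228.67.
Month 4: interest $32.50; balance after payment $2,015.87.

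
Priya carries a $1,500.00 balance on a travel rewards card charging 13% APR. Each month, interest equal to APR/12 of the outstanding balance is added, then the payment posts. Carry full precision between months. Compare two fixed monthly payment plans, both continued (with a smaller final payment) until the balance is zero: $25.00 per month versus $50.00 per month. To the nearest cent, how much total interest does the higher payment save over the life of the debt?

Monthly rate r = 13%/12 = 1.08333% = 0.0108333.
At $25.00/mo: n = ⌈−ln(1 − rB₀/P)/ln(1+r)⌉ = 98 payments (last $10.80); total interest = total paid − $1,500.00 = $935.80.
At $50.00/mo: 37 payments (last $23.92); total interest $323.92.
Interest saved = $935.80 − $323.92 = $611.88.

$611.88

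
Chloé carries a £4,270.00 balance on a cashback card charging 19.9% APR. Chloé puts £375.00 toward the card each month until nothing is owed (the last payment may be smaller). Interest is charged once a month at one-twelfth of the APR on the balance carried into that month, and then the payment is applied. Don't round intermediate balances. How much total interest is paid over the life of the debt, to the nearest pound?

£502

Monthly rate r = 19.9%/12 = 1.65833% = 0.0165833.
Payoff takes n = ⌈−ln(1 − rB₀/P)/ln(1+r)⌉ = ⌈12.724⌉ = 13 payments; the last is £272.12.
Total paid = 12·£375.00 + £272.12 = £4,772.12.
Total interest = total paid − principal = £4,772.12 − £4,270.00 = £502.12.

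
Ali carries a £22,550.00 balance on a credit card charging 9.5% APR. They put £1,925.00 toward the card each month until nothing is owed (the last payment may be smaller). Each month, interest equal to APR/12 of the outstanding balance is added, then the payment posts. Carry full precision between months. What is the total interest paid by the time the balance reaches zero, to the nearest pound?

Monthly rate r = 9.5%/12 = 0.791667% = 0.00791667.
Payoff takes n = ⌈−ln(1 − rB₀/P)/ln(1+r)⌉ = ⌈12.342⌉ = 13 payments; the last is £660.39.
Total paid = 12·£1,925.00 + £660.39 = £23,760.39.
Total interest = total paid − principal = £23,760.39 − £22,550.00 = £1,210.39.

£1,210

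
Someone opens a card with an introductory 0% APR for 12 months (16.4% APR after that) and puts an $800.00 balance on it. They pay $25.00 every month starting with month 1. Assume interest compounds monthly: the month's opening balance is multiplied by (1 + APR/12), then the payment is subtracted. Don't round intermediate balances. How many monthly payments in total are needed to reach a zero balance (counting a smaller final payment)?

Promo months 1–12 at r₀ = 0%/12 = 0; months 13+ at r₁ = 16.4%/12 = 0.0136667.
After month 12 (no interest yet): B = $800.00 − 12·$25.00 = $500.00.
Then at r₁ with $25.00/mo: n₂ = −ln(1 − r₁·B/P)/ln(1+r₁) ≈ 23.52 → 24 more payments.

36 payments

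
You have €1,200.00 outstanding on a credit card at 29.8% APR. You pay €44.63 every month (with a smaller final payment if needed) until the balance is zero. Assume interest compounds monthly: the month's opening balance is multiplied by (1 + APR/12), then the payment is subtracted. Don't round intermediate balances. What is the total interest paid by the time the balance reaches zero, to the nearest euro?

€805

Monthly rate r = 29.8%/12 = 2.48333% = 0.0248333.
Payoff takes n = ⌈−ln(1 − rB₀/P)/ln(1+r)⌉ = ⌈44.915⌉ = 45 payments; the last is €40.86.
Total paid = 44·€44.63 + €40.86 = €2,004.58.
Total interest = total paid − principal = €2,004.58 − €1,200.00 = €804.58.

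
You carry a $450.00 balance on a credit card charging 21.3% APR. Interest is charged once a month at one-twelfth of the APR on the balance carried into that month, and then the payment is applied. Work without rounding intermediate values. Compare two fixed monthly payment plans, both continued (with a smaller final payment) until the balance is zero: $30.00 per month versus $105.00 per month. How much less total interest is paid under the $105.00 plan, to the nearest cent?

$55.53

Monthly rate r = 21.3%/12 = 1.775% = 0.01775.
At $30.00/mo: n = ⌈−ln(1 − rB₀/P)/ln(1+r)⌉ = 18 payments (last $17.94); total interest = total paid − $450.00 = $77.94.
At $105.00/mo: 5 payments (last $52.41); total interest $22.41.
Interest saved = $77.94 − $22.41 = $55.53.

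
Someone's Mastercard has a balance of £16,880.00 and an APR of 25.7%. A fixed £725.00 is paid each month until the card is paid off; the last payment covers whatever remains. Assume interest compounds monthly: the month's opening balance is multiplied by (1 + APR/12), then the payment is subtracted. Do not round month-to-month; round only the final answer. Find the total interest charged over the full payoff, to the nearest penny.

Monthly rate r = 25.7%/12 = 2.14167% = 0.0214167.
Payoff takes n = ⌈−ln(1 − rB₀/P)/ln(1+r)⌉ = ⌈32.582⌉ = 33 payments; the last is £423.76.
Total paid = 32·£725.00 + £423.76 = £23,623.76.
Total interest = total paid − principal = £23,623.76 − £16,880.00 = £6,743.76.

£6,743.76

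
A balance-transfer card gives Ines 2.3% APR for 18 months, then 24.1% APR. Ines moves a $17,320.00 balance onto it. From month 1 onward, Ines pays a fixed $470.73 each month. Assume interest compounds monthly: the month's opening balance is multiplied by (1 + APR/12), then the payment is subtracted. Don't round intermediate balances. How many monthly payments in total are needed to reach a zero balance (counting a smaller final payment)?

Promo months 1–18 at r₀ = 2.3%/12 = 0.00191667; months 19+ at r₁ = 24.1%/12 = 0.0200833.
After month 18: iterate B ← B·(1+r₀) − $470.73 for 18 months → $9,314.77.
Then at r₁ with $470.73/mo: n₂ = −ln(1 − r₁·B/P)/ln(1+r₁) ≈ 25.47 → 26 more payments.

44 payments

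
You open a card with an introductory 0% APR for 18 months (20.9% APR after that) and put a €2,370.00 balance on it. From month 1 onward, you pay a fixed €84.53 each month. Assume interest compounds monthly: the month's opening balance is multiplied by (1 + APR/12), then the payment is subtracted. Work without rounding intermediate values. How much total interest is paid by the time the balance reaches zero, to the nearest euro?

€92

Promo months 1–18 at r₀ = 0%/12 = 0; months 19+ at r₁ = 20.9%/12 = 0.0174167.
After month 18 (no interest yet): B = €2,370.00 − 18·€84.53 = €848.46.
Then at r₁ with €84.53/mo: n₂ = −ln(1 − r₁·B/P)/ln(1+r₁) ≈ 11.13 → 12 more payments.
Total paid = 29·€84.53 + €10.93 = €2,462.30; interest = €2,462.30 − €2,370.00 = €92.30.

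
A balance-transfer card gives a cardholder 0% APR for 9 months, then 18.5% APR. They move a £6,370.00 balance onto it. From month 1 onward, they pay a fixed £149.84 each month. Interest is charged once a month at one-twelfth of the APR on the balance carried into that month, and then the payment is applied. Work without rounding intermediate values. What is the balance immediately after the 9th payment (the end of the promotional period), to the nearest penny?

Promo months 1–9 at r₀ = 0%/12 = 0; months 10+ at r₁ = 18.5%/12 = 0.0154167.
After month 9 (no interest yet): B = £6,370.00 − 9·£149.84 = £5,021.44.

£5,021.44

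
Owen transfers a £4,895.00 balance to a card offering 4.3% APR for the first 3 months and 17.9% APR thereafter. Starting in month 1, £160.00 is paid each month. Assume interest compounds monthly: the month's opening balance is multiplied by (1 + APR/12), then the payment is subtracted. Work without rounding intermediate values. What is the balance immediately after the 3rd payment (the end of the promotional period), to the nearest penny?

£4,466.09

Promo months 1–3 at r₀ = 4.3%/12 = 0.00358333; months 4+ at r₁ = 17.9%/12 = 0.0149167.
After month 3: iterate B ← B·(1+r₀) − £160.00 for 3 months → £4,466.09.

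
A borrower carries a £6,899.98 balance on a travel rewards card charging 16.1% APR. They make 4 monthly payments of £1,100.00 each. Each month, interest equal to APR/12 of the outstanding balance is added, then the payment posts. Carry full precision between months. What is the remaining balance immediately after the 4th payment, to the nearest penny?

£2,788.45

Monthly rate r = 16.1%/12 = 1.34167% = 0.0134167.
Each month: B ← B·(1+r) − £1,100.00.
Month 1: interest £92.57; balance after payment £5,892.55.
Month 2: interest £79.06; balance after payment £4,871.61.
Month 3: interest £65.36; balance after payment £3,836.97.
Month 4: interest £51.48; balance after payment £2,788.45.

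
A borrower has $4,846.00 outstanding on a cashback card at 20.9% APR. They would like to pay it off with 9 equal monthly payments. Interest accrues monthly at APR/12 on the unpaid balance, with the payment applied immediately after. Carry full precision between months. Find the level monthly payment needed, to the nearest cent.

Monthly rate r = 20.9%/12 = 1.74167% = 0.0174167.
Level-payment amortization: P = B₀·r / (1 − (1+r)^(−n)) = 4846.00·0.0174167 / (1 − 1.01742^(−9)).
Denominator 1 − (1+r)^(−9) = 0.143927846.
P = 84.4012 / 0.143927846 ≈ 586.41.

$586.41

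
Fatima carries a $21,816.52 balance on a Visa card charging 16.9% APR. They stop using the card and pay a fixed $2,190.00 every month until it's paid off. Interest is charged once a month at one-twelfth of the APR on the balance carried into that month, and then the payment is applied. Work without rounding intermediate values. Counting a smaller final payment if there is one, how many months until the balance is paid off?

11 payments

Monthly rate r = 16.9%/12 = 1.40833% = 0.0140833.
Recurrence: B ← B·(1+r) − $2,190.00.
Month 1: interest $307.25; balance after payment $19,933.77.
Month 2: interest $280.73; balance after payment $18,024.50.
Closed form: n = −ln(1 − rB₀/P)/ln(1+r) = −ln(0.8597)/ln(1.01408) ≈ 10.809, so the balance reaches zero during payment 11.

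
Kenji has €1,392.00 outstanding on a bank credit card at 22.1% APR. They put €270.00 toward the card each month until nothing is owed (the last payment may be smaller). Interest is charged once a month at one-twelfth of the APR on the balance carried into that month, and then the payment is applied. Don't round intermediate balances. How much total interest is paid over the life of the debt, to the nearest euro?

€85

Monthly rate r = 22.1%/12 = 1.84167% = 0.0184167.
Payoff takes n = ⌈−ln(1 − rB₀/P)/ln(1+r)⌉ = ⌈5.467⌉ = 6 payments; the last is €126.63.
Total paid = 5·€270.00 + €126.63 = €1,476.63.
Total interest = total paid − principal = €1,476.63 − €1,392.00 = €84.63.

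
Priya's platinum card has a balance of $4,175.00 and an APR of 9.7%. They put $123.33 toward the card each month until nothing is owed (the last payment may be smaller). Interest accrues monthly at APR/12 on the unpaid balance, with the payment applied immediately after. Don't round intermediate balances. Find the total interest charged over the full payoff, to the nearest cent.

Monthly rate r = 9.7%/12 = 0.808333% = 0.00808333.
Payoff takes n = ⌈−ln(1 − rB₀/P)/ln(1+r)⌉ = ⌈39.711⌉ = 40 payments; the last is $87.81.
Total paid = 39·$123.33 + $87.81 = $4,897.68.
Total interest = total paid − principal = $4,897.68 − $4,175.00 = $722.68.

$722.68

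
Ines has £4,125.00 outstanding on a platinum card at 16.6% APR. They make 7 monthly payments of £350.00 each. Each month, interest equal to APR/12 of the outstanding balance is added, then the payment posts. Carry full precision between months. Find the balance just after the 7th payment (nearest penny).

£1,987.35

Monthly rate r = 16.6%/12 = 1.38333% = 0.0138333.
Each month: B ← B·(1+r) − £350.00.
Month 1: interest £57.06; balance after payment £3,832.06.
Month 2: interest £53.01; balance after payment £3,535.07.
Month 3: interest £48.90; balance after payment £3,233.97.
Month 4: interest £44.74; balance after payment £2,928.71.
Month 5: interest £40.51; balance after payment £2,619.23.
Month 6: interest £36.23; balance after payment £2,305.46.
Month 7: interest £31.89; balance after payment £1,987.35.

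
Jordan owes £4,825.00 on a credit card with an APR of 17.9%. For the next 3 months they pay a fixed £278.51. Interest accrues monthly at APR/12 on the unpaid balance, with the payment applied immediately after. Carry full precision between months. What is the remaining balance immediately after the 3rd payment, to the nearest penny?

£4,196.10

Monthly rate r = 17.9%/12 = 1.49167% = 0.0149167.
Each month: B ← B·(1+r) − £278.51.
Month 1: interest £71.97; balance after payment £4,618.46.
Month 2: interest £68.89; balance after payment £4,408.84.
Month 3: interest £65.77; balance after payment £4,196.10.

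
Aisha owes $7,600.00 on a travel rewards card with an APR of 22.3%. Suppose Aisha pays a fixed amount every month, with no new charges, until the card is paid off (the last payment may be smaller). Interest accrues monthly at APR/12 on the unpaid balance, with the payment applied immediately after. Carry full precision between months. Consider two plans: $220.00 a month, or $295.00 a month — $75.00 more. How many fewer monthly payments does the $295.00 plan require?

20 fewer payments

Monthly rate r = 22.3%/12 = 1.85833% = 0.0185833.
At $220.00/mo: n = ⌈−ln(1 − rB₀/P)/ln(1+r)⌉ = 56 payments (last $172.82); total interest = total paid − $7,600.00 = $4,672.82.
At $295.00/mo: 36 payments (last $114.27); total interest $2,839.27.
Payments saved = 56 − 36 = 20.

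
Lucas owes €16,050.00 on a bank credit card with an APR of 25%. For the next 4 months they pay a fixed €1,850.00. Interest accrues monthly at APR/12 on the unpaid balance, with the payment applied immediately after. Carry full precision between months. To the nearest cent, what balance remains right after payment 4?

Monthly rate r = 25%/12 = 2.08333% = 0.0208333.
Each month: B ← B·(1+r) − €1,850.00.
Month 1: interest €334.38; balance after payment €14,534.38.
Month 2: interest €302.80; balance after payment €12,987.17.
Month 3: interest €270.57; balance after payment €11,407.74.
Month 4: interest €237.66; balance after payment €9,795.40.

€9,795.40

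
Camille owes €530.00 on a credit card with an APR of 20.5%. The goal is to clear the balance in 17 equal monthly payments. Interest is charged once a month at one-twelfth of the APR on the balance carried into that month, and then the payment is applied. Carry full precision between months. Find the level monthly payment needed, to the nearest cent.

€36.19

Monthly rate r = 20.5%/12 = 1.70833% = 0.0170833.
Level-payment amortization: P = B₀·r / (1 − (1+r)^(−n)) = 530.00·0.0170833 / (1 − 1.01708^(−17)).
Denominator 1 − (1+r)^(−17) = 0.250211355.
P = 9.05417 / 0.250211355 ≈ 36.19.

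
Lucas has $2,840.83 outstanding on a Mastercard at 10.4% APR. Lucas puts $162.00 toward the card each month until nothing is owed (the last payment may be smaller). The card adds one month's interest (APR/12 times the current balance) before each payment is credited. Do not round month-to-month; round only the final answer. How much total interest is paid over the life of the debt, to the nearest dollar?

Monthly rate r = 10.4%/12 = 0.866667% = 0.00866667.
Payoff takes n = ⌈−ln(1 − rB₀/P)/ln(1+r)⌉ = ⌈19.103⌉ = 20 payments; the last is $16.81.
Total paid = 19·$162.00 + $16.81 = $3,094.81.
Total interest = total paid − principal = $3,094.81 − $2,840.83 = $253.98.

$254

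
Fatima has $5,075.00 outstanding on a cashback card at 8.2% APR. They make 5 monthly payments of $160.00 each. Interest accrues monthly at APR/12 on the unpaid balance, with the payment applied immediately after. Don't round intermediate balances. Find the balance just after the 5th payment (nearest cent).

Monthly rate r = 8.2%/12 = 0.683333% = 0.00683333.
Each month: B ← B·(1+r) − $160.00.
Month 1: interest $34.68; balance after payment $4,949.68.
Month 2: interest $33.82; balance after payment $4,823.50.
Month 3: interest $32.96; balance after payment $4,696.46.
Month 4: interest $32.09; balance after payment $4,568.56.
Month 5: interest $31.22; balance after payment $4,439.77.

$4,439.77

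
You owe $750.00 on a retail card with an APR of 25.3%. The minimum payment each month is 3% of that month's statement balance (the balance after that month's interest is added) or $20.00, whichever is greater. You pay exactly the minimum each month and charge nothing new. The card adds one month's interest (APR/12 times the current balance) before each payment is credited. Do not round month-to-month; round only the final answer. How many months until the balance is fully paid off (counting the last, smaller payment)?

71 months

Monthly rate r = 25.3%/12 = 2.10833% = 0.0210833.
While 3% of the post-interest balance exceeds $20.00, each month B ← (B·(1+r))·(1 − 0.03), i.e. B shrinks by the factor (1+r)·0.97 = 0.99045.
This holds for months 1–15. Entering month 16 the balance is $649.46; 3% of the post-interest balance is now below $20.00, so the flat $20.00 minimum applies from here.
From month 16 a fixed $20.00 at rate r clears $649.46 in 56 more payments. Total: 15 + 56 = 71 months.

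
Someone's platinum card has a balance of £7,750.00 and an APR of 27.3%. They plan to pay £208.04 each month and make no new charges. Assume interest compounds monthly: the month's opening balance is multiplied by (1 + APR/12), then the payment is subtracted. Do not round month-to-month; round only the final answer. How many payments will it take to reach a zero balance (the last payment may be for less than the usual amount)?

84 months

Monthly rate r = 27.3%/12 = 2.275% = 0.02275.
Recurrence: B ← B·(1+r) − £208.04.
Month 1: interest £176.31; balance after payment £7,718.27.
Month 2: interest £175.59; balance after payment £7,685.82.
Closed form: n = −ln(1 − rB₀/P)/ln(1+r) = −ln(0.15251)/ln(1.02275) ≈ 83.598, so the balance reaches zero during payment 84.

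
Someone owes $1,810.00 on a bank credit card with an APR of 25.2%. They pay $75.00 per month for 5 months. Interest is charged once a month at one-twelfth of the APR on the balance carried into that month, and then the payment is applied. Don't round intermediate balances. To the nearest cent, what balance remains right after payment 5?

Monthly rate r = 25.2%/12 = 2.1% = 0.021.
Each month: B ← B·(1+r) − $75.00.
Month 1: interest $38.01; balance after payment $1,773.01.
Month 2: interest $37.23; balance after payment $1,735.24.
Month 3: interest $36.44; balance after payment $1,696.68.
Month 4: interest $35.63; balance after payment $1,657.31.
Month 5: interest $34.80; balance after payment $1,617.12.

$1,617.12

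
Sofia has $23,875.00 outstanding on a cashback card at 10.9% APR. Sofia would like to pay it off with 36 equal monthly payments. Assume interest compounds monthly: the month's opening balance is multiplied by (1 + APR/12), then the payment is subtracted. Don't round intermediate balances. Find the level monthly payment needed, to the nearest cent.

Monthly rate r = 10.9%/12 = 0.908333% = 0.00908333.
Level-payment amortization: P = B₀·r / (1 − (1+r)^(−n)) = 23875.00·0.00908333 / (1 − 1.00908^(−36)).
Denominator 1 − (1+r)^(−36) = 0.277851012.
P = 216.865 / 0.277851012 ≈ 780.51.

$780.51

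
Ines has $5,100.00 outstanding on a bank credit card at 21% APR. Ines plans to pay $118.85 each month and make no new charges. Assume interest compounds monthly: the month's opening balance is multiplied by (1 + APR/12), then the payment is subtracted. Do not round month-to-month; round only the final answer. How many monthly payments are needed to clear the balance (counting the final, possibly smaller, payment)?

Monthly rate r = 21%/12 = 1.75% = 0.0175.
Recurrence: B ← B·(1+r) − $118.85.
Month 1: interest $89.25; balance after payment $5,070.40.
Month 2: interest $88.73; balance after payment $5,040.28.
Closed form: n = −ln(1 − rB₀/P)/ln(1+r) = −ln(0.24905)/ln(1.0175) ≈ 80.127, so the balance reaches zero during payment 81.

81 payments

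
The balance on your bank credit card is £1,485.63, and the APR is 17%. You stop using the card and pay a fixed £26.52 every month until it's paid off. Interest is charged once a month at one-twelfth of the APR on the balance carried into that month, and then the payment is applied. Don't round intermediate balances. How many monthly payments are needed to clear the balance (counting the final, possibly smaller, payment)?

Monthly rate r = 17%/12 = 1.41667% = 0.0141667.
Recurrence: B ← B·(1+r) − £26.52.
Month 1: interest £21.05; balance after payment £1,480.16.
Month 2: interest £20.97; balance after payment £1,474.61.
Closed form: n = −ln(1 − rB₀/P)/ln(1+r) = −ln(0.20639)/ln(1.01417) ≈ 112.173, so the balance reaches zero during payment 113.

113 payments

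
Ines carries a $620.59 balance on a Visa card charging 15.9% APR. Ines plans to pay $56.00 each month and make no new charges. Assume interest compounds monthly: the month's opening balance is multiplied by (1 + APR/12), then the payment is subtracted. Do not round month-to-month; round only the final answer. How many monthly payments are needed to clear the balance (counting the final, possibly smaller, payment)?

13 months

Monthly rate r = 15.9%/12 = 1.325% = 0.01325.
Recurrence: B ← B·(1+r) − $56.00.
Month 1: interest $8.22; balance after payment $572.81.
Month 2: interest $7.59; balance after payment $524.40.
Closed form: n = −ln(1 − rB₀/P)/ln(1+r) = −ln(0.85316)/ln(1.01325) ≈ 12.064, so the balance reaches zero during payment 13.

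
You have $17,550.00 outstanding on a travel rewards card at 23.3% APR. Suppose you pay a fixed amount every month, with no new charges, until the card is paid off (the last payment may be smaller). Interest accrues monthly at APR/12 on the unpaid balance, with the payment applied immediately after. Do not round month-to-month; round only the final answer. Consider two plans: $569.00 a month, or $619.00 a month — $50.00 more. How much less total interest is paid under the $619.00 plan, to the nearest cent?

$1,289.89

Monthly rate r = 23.3%/12 = 1.94167% = 0.0194167.
At $569.00/mo: n = ⌈−ln(1 − rB₀/P)/ln(1+r)⌉ = 48 payments (last $287.10); total interest = total paid − $17,550.00 = $9,480.10.
At $619.00/mo: 42 payments (last $361.21); total interest $8,190.21.
Interest saved = $9,480.10 − $8,190.21 = $1,289.89.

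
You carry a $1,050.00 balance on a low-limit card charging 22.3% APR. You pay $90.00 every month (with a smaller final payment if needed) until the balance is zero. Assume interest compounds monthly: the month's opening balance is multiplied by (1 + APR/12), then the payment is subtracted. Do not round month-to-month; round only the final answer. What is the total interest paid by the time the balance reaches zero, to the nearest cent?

Monthly rate r = 22.3%/12 = 1.85833% = 0.0185833.
Payoff takes n = ⌈−ln(1 − rB₀/P)/ln(1+r)⌉ = ⌈13.272⌉ = 14 payments; the last is $24.64.
Total paid = 13·$90.00 + $24.64 = $1,194.64.
Total interest = total paid − principal = $1,194.64 − $1,050.00 = $144.64.

$144.64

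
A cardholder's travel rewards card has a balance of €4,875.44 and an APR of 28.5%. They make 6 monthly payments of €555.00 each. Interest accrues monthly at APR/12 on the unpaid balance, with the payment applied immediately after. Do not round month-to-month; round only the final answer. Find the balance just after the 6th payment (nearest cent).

Monthly rate r = 28.5%/12 = 2.375% = 0.02375.
Each month: B ← B·(1+r) − €555.00.
Month 1: interest €115.79; balance after payment €4,436.23.
Month 2: interest €105.36; balance after payment €3,986.59.
Month 3: interest €94.68; balance after payment €3,526.27.
Month 4: interest €83.75; balance after payment €3,055.02.
Month 5: interest €72.56; balance after payment €2,572.58.
Month 6: interest €61.10; balance after payment €2,078.68.

€2,078.68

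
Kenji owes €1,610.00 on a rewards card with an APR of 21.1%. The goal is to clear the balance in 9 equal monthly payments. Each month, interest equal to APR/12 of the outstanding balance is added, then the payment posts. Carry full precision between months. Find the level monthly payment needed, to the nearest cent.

Monthly rate r = 21.1%/12 = 1.75833% = 0.0175833.
Level-payment amortization: P = B₀·r / (1 − (1+r)^(−n)) = 1610.00·0.0175833 / (1 − 1.01758^(−9)).
Denominator 1 − (1+r)^(−9) = 0.145188939.
P = 28.3092 / 0.145188939 ≈ 194.98.

€194.98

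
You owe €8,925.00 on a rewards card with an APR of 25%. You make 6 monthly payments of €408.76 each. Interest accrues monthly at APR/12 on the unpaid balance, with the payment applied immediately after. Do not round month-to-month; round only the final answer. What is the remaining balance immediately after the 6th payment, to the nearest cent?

Monthly rate r = 25%/12 = 2.08333% = 0.0208333.
Each month: B ← B·(1+r) − €408.76.
Month 1: interest €185.94; balance after payment €8,702.18.
Month 2: interest €181.30; balance after payment €8,474.71.
Month 3: interest €176.56; balance after payment €8,242.51.
Month 4: interest €171.72; balance after payment €8,005.47.
Month 5: interest €166.78; balance after payment €7,763.49.
Month 6: interest €161.74; balance after payment €7,516.47.

€7,516.47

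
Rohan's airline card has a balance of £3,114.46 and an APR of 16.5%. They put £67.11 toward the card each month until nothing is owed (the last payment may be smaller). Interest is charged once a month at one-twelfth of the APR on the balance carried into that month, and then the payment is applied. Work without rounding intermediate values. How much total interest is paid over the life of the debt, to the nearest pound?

£1,881

Monthly rate r = 16.5%/12 = 1.375% = 0.01375.
Payoff takes n = ⌈−ln(1 − rB₀/P)/ln(1+r)⌉ = ⌈74.429⌉ = 75 payments; the last is £28.90.
Total paid = 74·£67.11 + £28.90 = £4,995.04.
Total interest = total paid − principal = £4,995.04 − £3,114.46 = £1,880.58.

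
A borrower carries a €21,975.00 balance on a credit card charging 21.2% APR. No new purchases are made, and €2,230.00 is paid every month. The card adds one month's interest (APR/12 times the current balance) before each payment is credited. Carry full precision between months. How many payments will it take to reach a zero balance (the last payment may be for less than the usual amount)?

Monthly rate r = 21.2%/12 = 1.76667% = 0.0176667.
Recurrence: B ← B·(1+r) − €2,230.00.
Month 1: interest €388.23; balance after payment €20,133.22.
Month 2: interest €355.69; balance after payment €18,258.91.
Closed form: n = −ln(1 − rB₀/P)/ln(1+r) = −ln(0.82591)/ln(1.01767) ≈ 10.922, so the balance reaches zero during payment 11.

11 months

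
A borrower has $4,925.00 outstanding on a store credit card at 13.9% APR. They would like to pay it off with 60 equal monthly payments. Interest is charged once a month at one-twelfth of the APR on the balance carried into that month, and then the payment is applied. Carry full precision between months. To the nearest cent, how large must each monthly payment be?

Monthly rate r = 13.9%/12 = 1.15833% = 0.0115833.
Level-payment amortization: P = B₀·r / (1 − (1+r)^(−n)) = 4925.00·0.0115833 / (1 − 1.01158^(−60)).
Denominator 1 − (1+r)^(−60) = 0.498928066.
P = 57.0479 / 0.498928066 ≈ 114.34.

$114.34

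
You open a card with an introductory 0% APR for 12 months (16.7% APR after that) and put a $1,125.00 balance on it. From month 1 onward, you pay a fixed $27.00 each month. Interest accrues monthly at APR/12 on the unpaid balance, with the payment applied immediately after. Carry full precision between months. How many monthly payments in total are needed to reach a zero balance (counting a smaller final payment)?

51 months

Promo months 1–12 at r₀ = 0%/12 = 0; months 13+ at r₁ = 16.7%/12 = 0.0139167.
After month 12 (no interest yet): B = $1,125.00 − 12·$27.00 = $801.00.
Then at r₁ with $27.00/mo: n₂ = −ln(1 − r₁·B/P)/ln(1+r₁) ≈ 38.53 → 39 more payments.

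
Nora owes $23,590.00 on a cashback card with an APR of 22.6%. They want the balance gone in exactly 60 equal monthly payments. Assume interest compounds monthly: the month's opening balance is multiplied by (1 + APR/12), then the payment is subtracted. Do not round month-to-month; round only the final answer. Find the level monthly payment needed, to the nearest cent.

Monthly rate r = 22.6%/12 = 1.88333% = 0.0188333.
Level-payment amortization: P = B₀·r / (1 − (1+r)^(−n)) = 23590.00·0.0188333 / (1 − 1.01883^(−60)).
Denominator 1 − (1+r)^(−60) = 0.673554057.
P = 444.278 / 0.673554057 ≈ 659.60.

$659.60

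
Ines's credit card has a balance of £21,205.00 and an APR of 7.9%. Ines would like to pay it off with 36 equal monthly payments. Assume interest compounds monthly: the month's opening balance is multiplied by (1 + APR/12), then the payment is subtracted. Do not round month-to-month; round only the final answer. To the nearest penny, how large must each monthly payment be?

Monthly rate r = 7.9%/12 = 0.658333% = 0.00658333.
Level-payment amortization: P = B₀·r / (1 − (1+r)^(−n)) = 21205.00·0.00658333 / (1 − 1.00658^(−36)).
Denominator 1 − (1+r)^(−36) = 0.21039565.
P = 139.6 / 0.21039565 ≈ 663.51.

£663.51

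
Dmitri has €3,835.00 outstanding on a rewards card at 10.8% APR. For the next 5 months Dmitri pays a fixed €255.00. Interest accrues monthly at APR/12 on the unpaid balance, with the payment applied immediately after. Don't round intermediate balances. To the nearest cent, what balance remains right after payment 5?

€2,712.55

Monthly rate r = 10.8%/12 = 0.9% = 0.009.
Each month: B ← B·(1+r) − €255.00.
Month 1: interest €34.52; balance after payment €3,614.51.
Month 2: interest €32.53; balance after payment €3,392.05.
Month 3: interest €30.53; balance after payment €3,167.57.
Month 4: interest €28.51; balance after payment €2,941.08.
Month 5: interest €26.47; balance after payment €2,712.55.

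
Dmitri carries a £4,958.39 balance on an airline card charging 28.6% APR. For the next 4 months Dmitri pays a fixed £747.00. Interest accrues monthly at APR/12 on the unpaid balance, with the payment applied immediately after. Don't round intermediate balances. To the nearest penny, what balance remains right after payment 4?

£2,351.73

Monthly rate r = 28.6%/12 = 2.38333% = 0.0238333.
Each month: B ← B·(1+r) − £747.00.
Month 1: interest £118.17; balance after payment £4,329.56.
Month 2: interest £103.19; balance after payment £3,685.75.
Month 3: interest £87.84; balance after payment £3,026.60.
Month 4: interest £72.13; balance after payment £2,351.73.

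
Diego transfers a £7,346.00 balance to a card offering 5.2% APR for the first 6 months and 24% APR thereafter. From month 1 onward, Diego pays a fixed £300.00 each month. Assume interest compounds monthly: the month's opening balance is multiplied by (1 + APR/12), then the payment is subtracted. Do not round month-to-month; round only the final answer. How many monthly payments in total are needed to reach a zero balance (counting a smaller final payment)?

31 payments

Promo months 1–6 at r₀ = 5.2%/12 = 0.00433333; months 7+ at r₁ = 24%/12 = 0.02.
After month 6: iterate B ← B·(1+r₀) − £300.00 for 6 months → £5,719.46.
Then at r₁ with £300.00/mo: n₂ = −ln(1 − r₁·B/P)/ln(1+r₁) ≈ 24.25 → 25 more payments.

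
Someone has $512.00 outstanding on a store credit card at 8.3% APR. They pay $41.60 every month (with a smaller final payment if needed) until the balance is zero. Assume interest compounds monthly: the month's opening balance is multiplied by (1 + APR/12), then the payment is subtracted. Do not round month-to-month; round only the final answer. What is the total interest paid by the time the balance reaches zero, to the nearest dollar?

$25

Monthly rate r = 8.3%/12 = 0.691667% = 0.00691667.
Payoff takes n = ⌈−ln(1 − rB₀/P)/ln(1+r)⌉ = ⌈12.908⌉ = 13 payments; the last is $37.77.
Total paid = 12·$41.60 + $37.77 = $536.97.
Total interest = total paid − principal = $536.97 − $512.00 = $24.97.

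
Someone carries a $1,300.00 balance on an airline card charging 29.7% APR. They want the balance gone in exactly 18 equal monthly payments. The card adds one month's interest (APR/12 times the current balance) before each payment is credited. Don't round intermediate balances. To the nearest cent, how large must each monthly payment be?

Monthly rate r = 29.7%/12 = 2.475% = 0.02475.
Level-payment amortization: P = B₀·r / (1 − (1+r)^(−n)) = 1300.00·0.02475 / (1 − 1.02475^(−18)).
Denominator 1 − (1+r)^(−18) = 0.356012683.
P = 32.175 / 0.356012683 ≈ 90.38.

$90.38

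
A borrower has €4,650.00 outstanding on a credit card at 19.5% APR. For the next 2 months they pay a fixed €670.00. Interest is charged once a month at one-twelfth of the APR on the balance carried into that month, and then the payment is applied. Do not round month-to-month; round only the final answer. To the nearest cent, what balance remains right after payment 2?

Monthly rate r = 19.5%/12 = 1.625% = 0.01625.
Each month: B ← B·(1+r) − €670.00.
Month 1: interest €75.56; balance after payment €4,055.56.
Month 2: interest €65.90; balance after payment €3,451.47.

€3,451.47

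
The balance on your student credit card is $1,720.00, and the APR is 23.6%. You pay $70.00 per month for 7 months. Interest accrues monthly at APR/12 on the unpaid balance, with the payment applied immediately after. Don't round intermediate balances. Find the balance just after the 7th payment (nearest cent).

$1,451.35

Monthly rate r = 23.6%/12 = 1.96667% = 0.0196667.
Each month: B ← B·(1+r) − $70.00.
Month 1: interest $33.83; balance after payment $1,683.83.
Month 2: interest $33.12; balance after payment $1,646.94.
Month 3: interest $32.39; balance after payment $1,609.33.
Month 4: interest $31.65; balance after payment $1,570.98.
Month 5: interest $30.90; balance after payment $1,531.88.
Month 6: interest $30.13; balance after payment $1,492.00.
Month 7: interest $29.34; balance after payment $1,451.35.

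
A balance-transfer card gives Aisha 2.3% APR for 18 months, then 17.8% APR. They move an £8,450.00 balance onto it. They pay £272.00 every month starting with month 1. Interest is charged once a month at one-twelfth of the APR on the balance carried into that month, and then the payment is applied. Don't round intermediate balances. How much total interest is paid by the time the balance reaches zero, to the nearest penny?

£697.84

Promo months 1–18 at r₀ = 2.3%/12 = 0.00191667; months 19+ at r₁ = 17.8%/12 = 0.0148333.
After month 18: iterate B ← B·(1+r₀) − £272.00 for 18 months → £3,769.74.
Then at r₁ with £272.00/mo: n₂ = −ln(1 − r₁·B/P)/ln(1+r₁) ≈ 15.63 → 16 more payments.
Total paid = 33·£272.00 + £171.84 = £9,147.84; interest = £9,147.84 − £8,450.00 = £697.84.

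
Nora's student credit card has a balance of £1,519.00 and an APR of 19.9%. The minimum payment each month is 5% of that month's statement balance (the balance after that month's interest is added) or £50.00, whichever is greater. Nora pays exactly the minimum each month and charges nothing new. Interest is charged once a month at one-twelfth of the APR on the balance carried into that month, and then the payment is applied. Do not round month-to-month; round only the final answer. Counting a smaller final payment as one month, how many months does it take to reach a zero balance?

37 months

Monthly rate r = 19.9%/12 = 1.65833% = 0.0165833.
While 5% of the post-interest balance exceeds £50.00, each month B ← (B·(1+r))·(1 − 0.05), i.e. B shrinks by the factor (1+r)·0.95 = 0.96575.
This holds for months 1–13. Entering month 14 the balance is £965.66; 5% of the post-interest balance is now below £50.00, so the flat £50.00 minimum applies from here.
From month 14 a fixed £50.00 at rate r clears £965.66 in 24 more payments. Total: 13 + 24 = 37 months.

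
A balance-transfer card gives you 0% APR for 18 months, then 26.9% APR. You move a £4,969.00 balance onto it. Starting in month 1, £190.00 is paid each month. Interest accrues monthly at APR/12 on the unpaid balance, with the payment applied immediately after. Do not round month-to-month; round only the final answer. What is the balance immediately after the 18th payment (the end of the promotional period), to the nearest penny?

Promo months 1–18 at r₀ = 0%/12 = 0; months 19+ at r₁ = 26.9%/12 = 0.0224167.
After month 18 (no interest yet): B = £4,969.00 − 18·£190.00 = £1,549.00.

£1,549.00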